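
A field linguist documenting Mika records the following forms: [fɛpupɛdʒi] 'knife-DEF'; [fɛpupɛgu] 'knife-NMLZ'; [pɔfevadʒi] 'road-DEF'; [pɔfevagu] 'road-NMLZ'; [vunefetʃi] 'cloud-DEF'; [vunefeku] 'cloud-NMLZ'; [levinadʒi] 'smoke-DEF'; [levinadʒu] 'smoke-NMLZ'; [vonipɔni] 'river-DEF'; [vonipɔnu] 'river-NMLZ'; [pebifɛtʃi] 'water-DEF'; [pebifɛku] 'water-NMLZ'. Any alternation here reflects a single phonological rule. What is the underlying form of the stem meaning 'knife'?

/fɛpupɛg/

In [fɛpupɛdʒi] and [fɛpupɛgu] the final segment of 'knife' alternates: [dʒ] ~ [g].
If /dʒ/ were underlying and a rule turned it into [g] before the NMLZ suffix, 'smoke' would also alternate; but it has [dʒ] in both [levinadʒi] and [levinadʒu].
So /g/ is underlying, and a rule of palatalization before a front vowel — /k/ and /g/ become palato-alveolar [tʃ] and [dʒ] before a front vowel — gives [dʒ].
So 'knife' = /fɛpupɛg/.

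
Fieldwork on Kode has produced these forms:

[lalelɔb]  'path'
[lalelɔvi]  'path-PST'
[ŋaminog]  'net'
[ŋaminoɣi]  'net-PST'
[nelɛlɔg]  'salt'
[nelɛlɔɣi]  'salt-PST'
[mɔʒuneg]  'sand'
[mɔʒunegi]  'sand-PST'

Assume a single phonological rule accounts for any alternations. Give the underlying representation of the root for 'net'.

/ŋaminoɣ/

The root 'net' surfaces as [ŋaminog] and [ŋaminoɣi], with a stem-final [g] ~ [ɣ] alternation.
Compare 'sand', with invariant [g] in [mɔʒuneg] and [mɔʒunegi]: an analysis with underlying /g/ and a rule producing [ɣ] before the PST suffix would wrongly predict alternation here too.
The alternation reflects word-final hardening: voiced fricatives become stops word-finally. /ɣ/ is underlying.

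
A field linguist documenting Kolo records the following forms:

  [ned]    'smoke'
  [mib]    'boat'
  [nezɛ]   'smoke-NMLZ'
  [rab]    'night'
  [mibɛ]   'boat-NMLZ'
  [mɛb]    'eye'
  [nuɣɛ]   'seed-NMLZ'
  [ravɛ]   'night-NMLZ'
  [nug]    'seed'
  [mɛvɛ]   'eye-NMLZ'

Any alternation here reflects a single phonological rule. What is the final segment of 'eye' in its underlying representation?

The stem for 'eye' ends in [v] in [mɛvɛ] but [b] in [mɛb].
If /b/ were underlying and a rule turned it into [v] before the NMLZ suffix, 'boat' would also alternate; but it has [b] in both [mibɛ] and [mib].
So /v/ is underlying, and a rule of word-final hardening — voiced fricatives become stops word-finally — gives [b].

/v/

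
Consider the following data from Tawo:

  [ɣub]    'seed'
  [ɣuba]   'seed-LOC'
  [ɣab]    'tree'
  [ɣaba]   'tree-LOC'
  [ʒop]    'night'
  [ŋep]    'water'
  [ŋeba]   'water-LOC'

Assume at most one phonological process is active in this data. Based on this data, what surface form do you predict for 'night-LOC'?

[ʒoba]

The root 'water' surfaces as [ŋep] and [ŋeba], with a stem-final [p] ~ [b] alternation.
Compare 'seed', with invariant [b] in [ɣub] and [ɣuba]: an analysis with underlying /b/ and a rule producing [p] in isolation would wrongly predict alternation here too.
The alternation reflects intervocalic voicing: voiceless stops become voiced between vowels. /p/ is underlying.
The one attested form of 'night', [ʒop], shows underlying /ʒop/. Applying the same rule between vowels gives [ʒoba].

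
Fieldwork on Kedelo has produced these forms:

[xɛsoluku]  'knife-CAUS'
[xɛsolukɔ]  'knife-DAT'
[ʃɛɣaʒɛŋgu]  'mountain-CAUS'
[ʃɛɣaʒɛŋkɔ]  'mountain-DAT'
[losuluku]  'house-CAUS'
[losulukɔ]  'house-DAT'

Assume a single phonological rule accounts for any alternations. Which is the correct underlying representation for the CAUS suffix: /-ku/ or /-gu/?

/-gu/

The CAUS suffix surfaces as [-gu] and [-ku], depending on the final segment of the stem.
By contrast the DAT suffix keeps its initial [k] throughout — that segment must be underlying.
So the underlying form is /-gu/, and voiced stops become voiceless after a vowel.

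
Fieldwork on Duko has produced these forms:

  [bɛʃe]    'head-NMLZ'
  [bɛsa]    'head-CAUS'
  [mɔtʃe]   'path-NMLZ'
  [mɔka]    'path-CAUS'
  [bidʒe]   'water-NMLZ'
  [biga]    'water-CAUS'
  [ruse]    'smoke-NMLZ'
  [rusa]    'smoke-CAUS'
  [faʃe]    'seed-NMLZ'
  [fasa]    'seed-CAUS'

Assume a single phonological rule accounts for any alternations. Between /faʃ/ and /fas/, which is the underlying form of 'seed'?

/faʃ/

The stem for 'seed' ends in [ʃ] in [faʃe] but [s] in [fasa].
But 'smoke' keeps [s] in both environments ([ruse], [rusa]), so there is no rule changing /s/ to [ʃ] before the NMLZ suffix.
So /ʃ/ is underlying, and a rule of depalatalization — palato-alveolar /tʃ/, /dʒ/ and /ʃ/ become [k], [g] and [s] when no front vowel follows — gives [s].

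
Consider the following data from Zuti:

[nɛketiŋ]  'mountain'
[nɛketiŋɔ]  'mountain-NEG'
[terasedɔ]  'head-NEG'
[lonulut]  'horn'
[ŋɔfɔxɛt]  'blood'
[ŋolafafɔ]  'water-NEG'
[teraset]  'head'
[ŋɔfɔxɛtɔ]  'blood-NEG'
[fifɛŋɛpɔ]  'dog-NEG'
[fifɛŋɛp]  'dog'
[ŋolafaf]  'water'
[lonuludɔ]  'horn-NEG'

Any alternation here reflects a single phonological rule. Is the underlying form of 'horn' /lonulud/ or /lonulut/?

In [lonulut] and [lonuludɔ] the final segment of 'horn' alternates: [t] ~ [d].
The stem 'blood' ([ŋɔfɔxɛt], [ŋɔfɔxɛtɔ]) shows [t] unchanged in both environments, so [t] cannot be basic with [d] derived before the NEG suffix.
So /d/ is underlying, and a rule of word-final obstruent devoicing — voiced obstruents become voiceless word-finally — gives [t].

/lonulud/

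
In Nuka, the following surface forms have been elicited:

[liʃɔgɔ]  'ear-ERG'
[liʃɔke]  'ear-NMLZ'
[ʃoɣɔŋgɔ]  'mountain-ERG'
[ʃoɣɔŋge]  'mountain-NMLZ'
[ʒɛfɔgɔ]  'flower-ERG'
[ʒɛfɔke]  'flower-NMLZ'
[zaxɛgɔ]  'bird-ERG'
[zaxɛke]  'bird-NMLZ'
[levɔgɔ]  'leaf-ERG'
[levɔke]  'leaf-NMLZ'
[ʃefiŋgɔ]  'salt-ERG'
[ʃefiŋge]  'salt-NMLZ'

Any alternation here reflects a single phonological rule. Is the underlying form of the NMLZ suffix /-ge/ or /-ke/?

The NMLZ suffix surfaces as [-ge] and [-ke], depending on the final segment of the stem.
The ERG suffix, which begins with [g], is invariant after every stem; so [g] is not altered by any rule here.
The NMLZ suffix is therefore /-ke/ underlyingly, with post-nasal voicing: voiceless stops become voiced after a nasal.

/-ke/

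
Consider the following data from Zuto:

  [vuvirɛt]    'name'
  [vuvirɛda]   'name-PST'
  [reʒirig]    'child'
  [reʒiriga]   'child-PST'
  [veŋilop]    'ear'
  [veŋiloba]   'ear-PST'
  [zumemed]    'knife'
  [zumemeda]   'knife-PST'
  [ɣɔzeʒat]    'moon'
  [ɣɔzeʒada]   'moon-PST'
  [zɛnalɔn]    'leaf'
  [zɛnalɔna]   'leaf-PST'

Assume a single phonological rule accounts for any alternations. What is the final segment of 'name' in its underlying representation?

/t/

'name' shows [t] ~ [d] at the end of the stem ([vuvirɛt] vs [vuvirɛda]).
If /d/ were underlying and a rule turned it into [t] in isolation, 'knife' would also alternate; but it has [d] in both [zumemed] and [zumemeda].
So /t/ is underlying, and a rule of intervocalic voicing — voiceless stops become voiced between vowels — gives [d].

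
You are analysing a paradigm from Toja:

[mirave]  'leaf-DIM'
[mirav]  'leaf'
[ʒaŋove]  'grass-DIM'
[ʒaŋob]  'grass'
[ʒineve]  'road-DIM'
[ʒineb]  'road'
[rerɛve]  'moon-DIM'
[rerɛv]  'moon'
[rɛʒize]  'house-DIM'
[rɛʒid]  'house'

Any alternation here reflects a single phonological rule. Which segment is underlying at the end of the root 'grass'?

The stem for 'grass' ends in [v] in [ʒaŋove] but [b] in [ʒaŋob].
If /v/ were underlying and a rule turned it into [b] in isolation, 'moon' would also alternate; but it has [v] in both [rerɛve] and [rerɛv].
Therefore /b/ is basic and [v] is derived by intervocalic spirantization (voiced stops become fricatives between vowels).

/b/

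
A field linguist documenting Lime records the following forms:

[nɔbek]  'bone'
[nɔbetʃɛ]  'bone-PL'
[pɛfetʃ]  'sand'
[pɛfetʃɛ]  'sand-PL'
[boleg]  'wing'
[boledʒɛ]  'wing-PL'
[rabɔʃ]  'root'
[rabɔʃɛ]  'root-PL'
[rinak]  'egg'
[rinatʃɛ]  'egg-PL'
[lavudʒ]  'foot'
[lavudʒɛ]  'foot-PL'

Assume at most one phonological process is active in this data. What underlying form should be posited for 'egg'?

/rinak/

The stem for 'egg' ends in [k] in [rinak] but [tʃ] in [rinatʃɛ].
If /tʃ/ were underlying and a rule turned it into [k] in isolation, 'sand' would also alternate; but it has [tʃ] in both [pɛfetʃ] and [pɛfetʃɛ].
Therefore /k/ is basic and [tʃ] is derived by palatalization before a front vowel (/k/ and /g/ become palato-alveolar [tʃ] and [dʒ] before a front vowel).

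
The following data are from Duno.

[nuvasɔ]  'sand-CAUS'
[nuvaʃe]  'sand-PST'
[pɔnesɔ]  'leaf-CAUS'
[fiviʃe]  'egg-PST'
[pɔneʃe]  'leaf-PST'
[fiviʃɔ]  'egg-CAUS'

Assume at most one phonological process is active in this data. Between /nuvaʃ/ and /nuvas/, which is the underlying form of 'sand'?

/nuvas/

'sand' shows [s] ~ [ʃ] at the end of the stem ([nuvasɔ] vs [nuvaʃe]).
If /ʃ/ were underlying and a rule turned it into [s] before the CAUS suffix, 'egg' would also alternate; but it has [ʃ] in both [fiviʃɔ] and [fiviʃe].
The alternation reflects palatalization before a front vowel: /s/ becomes palato-alveolar [ʃ] before a front vowel. /s/ is underlying.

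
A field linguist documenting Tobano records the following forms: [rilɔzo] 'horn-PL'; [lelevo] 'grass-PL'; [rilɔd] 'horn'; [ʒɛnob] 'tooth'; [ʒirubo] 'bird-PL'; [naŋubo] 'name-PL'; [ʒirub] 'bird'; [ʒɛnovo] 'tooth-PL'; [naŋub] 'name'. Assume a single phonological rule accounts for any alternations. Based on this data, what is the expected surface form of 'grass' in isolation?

The root 'tooth' surfaces as [ʒɛnob] and [ʒɛnovo], with a stem-final [b] ~ [v] alternation.
Compare 'bird', with invariant [b] in [ʒirub] and [ʒirubo]: an analysis with underlying /b/ and a rule producing [v] before the PL suffix would wrongly predict alternation here too.
Therefore /v/ is basic and [b] is derived by word-final hardening (voiced fricatives become stops word-finally).
From [lelevo] the stem 'grass' is /lelev/; word-finally this yields [leleb].

[leleb]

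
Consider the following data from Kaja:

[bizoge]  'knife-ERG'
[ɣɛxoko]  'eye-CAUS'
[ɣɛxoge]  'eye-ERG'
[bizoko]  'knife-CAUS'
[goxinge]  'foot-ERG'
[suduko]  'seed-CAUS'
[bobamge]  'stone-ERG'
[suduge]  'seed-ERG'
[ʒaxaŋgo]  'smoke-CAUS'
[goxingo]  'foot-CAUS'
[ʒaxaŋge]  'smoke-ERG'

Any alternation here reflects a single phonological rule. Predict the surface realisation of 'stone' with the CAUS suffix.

The CAUS suffix surfaces as [-go] and [-ko], depending on the final segment of the stem.
The ERG suffix, which begins with [g], is invariant after every stem; so [g] is not altered by any rule here.
The CAUS suffix is therefore /-ko/ underlyingly, with post-nasal voicing: voiceless stops become voiced after a nasal.
After 'stone', which ends in a nasal, the suffix surfaces as [-go], giving [bobamgo].

[bobamgo]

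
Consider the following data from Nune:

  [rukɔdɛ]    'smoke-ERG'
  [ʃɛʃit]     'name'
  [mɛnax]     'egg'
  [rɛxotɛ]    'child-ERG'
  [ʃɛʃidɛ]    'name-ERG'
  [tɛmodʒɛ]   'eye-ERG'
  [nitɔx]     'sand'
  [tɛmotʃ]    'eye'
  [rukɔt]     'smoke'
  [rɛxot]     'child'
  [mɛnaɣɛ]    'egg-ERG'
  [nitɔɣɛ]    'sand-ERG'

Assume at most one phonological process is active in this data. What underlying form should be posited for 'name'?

/ʃɛʃid/

'name' shows [d] ~ [t] at the end of the stem ([ʃɛʃidɛ] vs [ʃɛʃit]).
The stem 'child' ([rɛxotɛ], [rɛxot]) shows [t] unchanged in both environments, so [t] cannot be basic with [d] derived before the ERG suffix.
The alternation reflects word-final obstruent devoicing: voiced obstruents become voiceless word-finally. /d/ is underlying.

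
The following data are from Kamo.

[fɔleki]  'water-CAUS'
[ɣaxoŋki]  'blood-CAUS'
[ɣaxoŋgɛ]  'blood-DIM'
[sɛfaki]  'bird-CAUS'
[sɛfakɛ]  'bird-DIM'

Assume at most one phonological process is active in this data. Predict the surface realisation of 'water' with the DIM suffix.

[fɔlekɛ]

The DIM suffix surfaces as [-gɛ] and [-kɛ], depending on the final segment of the stem.
The CAUS suffix, which begins with [k], is invariant after every stem; so [k] is not altered by any rule here.
The DIM suffix is therefore /-gɛ/ underlyingly, with post-vocalic devoicing: voiced stops become voiceless after a vowel.
After 'water', which ends in a vowel, the suffix surfaces as [-kɛ], giving [fɔlekɛ].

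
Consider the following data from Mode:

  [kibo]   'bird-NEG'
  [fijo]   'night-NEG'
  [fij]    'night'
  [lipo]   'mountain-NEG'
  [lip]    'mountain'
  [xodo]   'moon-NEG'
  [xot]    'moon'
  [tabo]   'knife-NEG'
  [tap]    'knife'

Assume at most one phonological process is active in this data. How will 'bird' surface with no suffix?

The root 'knife' surfaces as [tabo] and [tap], with a stem-final [b] ~ [p] alternation.
The stem 'mountain' ([lipo], [lip]) shows [p] unchanged in both environments, so [p] cannot be basic with [b] derived before the NEG suffix.
The underlying segment must be /b/; voiced obstruents become voiceless word-finally, yielding [p] there.
The one attested form of 'bird', [kibo], shows underlying /kib/. Applying the same rule word-finally gives [kip].

[kip]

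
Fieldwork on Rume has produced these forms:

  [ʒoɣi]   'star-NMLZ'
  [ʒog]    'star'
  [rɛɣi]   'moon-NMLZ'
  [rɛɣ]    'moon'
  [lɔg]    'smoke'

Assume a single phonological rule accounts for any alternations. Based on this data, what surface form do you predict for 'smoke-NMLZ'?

[lɔɣi]

'star' shows [ɣ] ~ [g] at the end of the stem ([ʒoɣi] vs [ʒog]).
But 'moon' keeps [ɣ] in both environments ([rɛɣi], [rɛɣ]), so there is no rule changing /ɣ/ to [g] in isolation.
Therefore /g/ is basic and [ɣ] is derived by intervocalic spirantization (voiced stops become fricatives between vowels).
From [lɔg] the stem 'smoke' is /lɔg/; between vowels this yields [lɔɣi].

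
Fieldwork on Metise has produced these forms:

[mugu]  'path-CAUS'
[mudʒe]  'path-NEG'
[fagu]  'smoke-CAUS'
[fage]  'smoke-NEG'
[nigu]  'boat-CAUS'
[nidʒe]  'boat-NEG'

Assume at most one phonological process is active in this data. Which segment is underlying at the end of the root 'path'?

The stem for 'path' ends in [g] in [mugu] but [dʒ] in [mudʒe].
But 'smoke' keeps [g] in both environments ([fagu], [fage]), so there is no rule changing /g/ to [dʒ] before the NEG suffix.
The underlying segment must be /dʒ/; palato-alveolar /dʒ/ becomes [g] when no front vowel follows, yielding [g] there.

/dʒ/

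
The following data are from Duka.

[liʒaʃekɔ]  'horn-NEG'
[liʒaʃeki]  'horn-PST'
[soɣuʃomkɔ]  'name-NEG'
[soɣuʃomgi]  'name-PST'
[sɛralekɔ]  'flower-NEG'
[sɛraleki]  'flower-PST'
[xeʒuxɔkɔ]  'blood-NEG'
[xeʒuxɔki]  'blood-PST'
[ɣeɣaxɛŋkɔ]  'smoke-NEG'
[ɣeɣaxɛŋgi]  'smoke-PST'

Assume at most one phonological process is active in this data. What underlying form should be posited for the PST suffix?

/-gi/

The PST morpheme has two allomorphs, [-gi] and [-ki].
The NEG suffix, which begins with [k], is invariant after every stem; so [k] is not altered by any rule here.
The PST suffix is therefore /-gi/ underlyingly, with post-vocalic devoicing: voiced stops become voiceless after a vowel.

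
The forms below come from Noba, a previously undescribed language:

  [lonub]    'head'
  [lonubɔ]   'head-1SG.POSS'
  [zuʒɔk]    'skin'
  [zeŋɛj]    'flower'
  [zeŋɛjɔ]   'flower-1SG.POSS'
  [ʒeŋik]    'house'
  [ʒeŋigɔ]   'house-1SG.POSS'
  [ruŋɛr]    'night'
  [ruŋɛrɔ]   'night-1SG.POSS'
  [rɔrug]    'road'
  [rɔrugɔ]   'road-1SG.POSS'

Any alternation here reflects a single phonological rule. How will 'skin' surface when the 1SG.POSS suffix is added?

[zuʒɔgɔ]

In [ʒeŋik] and [ʒeŋigɔ] the final segment of 'house' alternates: [k] ~ [g].
Compare 'road', with invariant [g] in [rɔrug] and [rɔrugɔ]: an analysis with underlying /g/ and a rule producing [k] in isolation would wrongly predict alternation here too.
Therefore /k/ is basic and [g] is derived by intervocalic voicing (voiceless stops become voiced between vowels).
The one attested form of 'skin', [zuʒɔk], shows underlying /zuʒɔk/. Applying the same rule between vowels gives [zuʒɔgɔ].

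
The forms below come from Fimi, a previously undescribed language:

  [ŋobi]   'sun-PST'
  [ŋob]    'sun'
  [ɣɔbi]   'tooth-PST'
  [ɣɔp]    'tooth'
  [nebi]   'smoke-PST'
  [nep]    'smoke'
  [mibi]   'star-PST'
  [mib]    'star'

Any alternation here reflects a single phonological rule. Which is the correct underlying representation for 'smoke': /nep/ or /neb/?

'smoke' shows [b] ~ [p] at the end of the stem ([nebi] vs [nep]).
Compare 'star', with invariant [b] in [mibi] and [mib]: an analysis with underlying /b/ and a rule producing [p] in isolation would wrongly predict alternation here too.
The alternation reflects intervocalic voicing: voiceless stops become voiced between vowels. /p/ is underlying.

/nep/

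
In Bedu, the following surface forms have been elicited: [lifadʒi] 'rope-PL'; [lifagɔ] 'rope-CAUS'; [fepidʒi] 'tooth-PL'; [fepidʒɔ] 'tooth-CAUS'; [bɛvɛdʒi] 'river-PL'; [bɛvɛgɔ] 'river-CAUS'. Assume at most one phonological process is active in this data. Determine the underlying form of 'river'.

The stem for 'river' ends in [dʒ] in [bɛvɛdʒi] but [g] in [bɛvɛgɔ].
But 'tooth' keeps [dʒ] in both environments ([fepidʒi], [fepidʒɔ]), so there is no rule changing /dʒ/ to [g] before the CAUS suffix.
The underlying segment must be /g/; /g/ becomes palato-alveolar [dʒ] before a front vowel, yielding [dʒ] there.

/bɛvɛg/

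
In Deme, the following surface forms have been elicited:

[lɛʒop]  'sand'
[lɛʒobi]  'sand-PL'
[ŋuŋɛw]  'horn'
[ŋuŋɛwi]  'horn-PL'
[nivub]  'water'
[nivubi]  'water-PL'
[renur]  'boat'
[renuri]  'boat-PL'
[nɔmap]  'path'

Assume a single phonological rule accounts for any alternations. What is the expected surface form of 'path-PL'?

The stem for 'sand' ends in [p] in [lɛʒop] but [b] in [lɛʒobi].
If /b/ were underlying and a rule turned it into [p] in isolation, 'water' would also alternate; but it has [b] in both [nivub] and [nivubi].
Therefore /p/ is basic and [b] is derived by intervocalic voicing (voiceless stops become voiced between vowels).
The one attested form of 'path', [nɔmap], shows underlying /nɔmap/. Applying the same rule between vowels gives [nɔmabi].

[nɔmabi]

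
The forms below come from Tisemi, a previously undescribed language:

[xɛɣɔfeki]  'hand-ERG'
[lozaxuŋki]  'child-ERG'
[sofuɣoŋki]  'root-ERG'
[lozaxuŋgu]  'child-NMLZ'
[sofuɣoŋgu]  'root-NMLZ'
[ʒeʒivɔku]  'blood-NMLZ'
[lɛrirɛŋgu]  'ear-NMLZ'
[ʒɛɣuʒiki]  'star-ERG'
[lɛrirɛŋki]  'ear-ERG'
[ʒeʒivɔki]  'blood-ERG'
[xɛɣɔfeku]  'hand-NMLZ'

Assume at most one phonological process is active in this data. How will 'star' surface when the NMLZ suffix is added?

[ʒɛɣuʒiku]

The NMLZ morpheme has two allomorphs, [-gu] and [-ku].
By contrast the ERG suffix keeps its initial [k] throughout — that segment must be underlying.
The NMLZ suffix is therefore /-gu/ underlyingly, with post-vocalic devoicing: voiced stops become voiceless after a vowel.
After 'star', which ends in a vowel, the suffix surfaces as [-ku], giving [ʒɛɣuʒiku].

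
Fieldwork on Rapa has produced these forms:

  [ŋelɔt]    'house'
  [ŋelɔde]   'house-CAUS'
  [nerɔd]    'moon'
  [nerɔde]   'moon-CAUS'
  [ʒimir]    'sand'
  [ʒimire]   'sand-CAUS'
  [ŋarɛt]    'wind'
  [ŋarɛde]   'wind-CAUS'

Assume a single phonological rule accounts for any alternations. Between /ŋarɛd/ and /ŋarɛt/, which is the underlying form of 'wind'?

The root 'wind' surfaces as [ŋarɛt] and [ŋarɛde], with a stem-final [t] ~ [d] alternation.
If /d/ were underlying and a rule turned it into [t] in isolation, 'moon' would also alternate; but it has [d] in both [nerɔd] and [nerɔde].
The alternation reflects intervocalic voicing: voiceless stops become voiced between vowels. /t/ is underlying.

/ŋarɛt/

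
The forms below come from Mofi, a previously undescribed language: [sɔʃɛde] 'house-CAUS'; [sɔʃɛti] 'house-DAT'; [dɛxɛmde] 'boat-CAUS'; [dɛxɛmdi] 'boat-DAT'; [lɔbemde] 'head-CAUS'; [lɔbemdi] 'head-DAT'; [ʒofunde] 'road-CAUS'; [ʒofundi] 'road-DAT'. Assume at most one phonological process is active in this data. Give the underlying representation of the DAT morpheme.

/-ti/

The DAT morpheme has two allomorphs, [-di] and [-ti].
The CAUS suffix, which begins with [d], is invariant after every stem; so [d] is not altered by any rule here.
The DAT suffix is therefore /-ti/ underlyingly, with post-nasal voicing: voiceless stops become voiced after a nasal.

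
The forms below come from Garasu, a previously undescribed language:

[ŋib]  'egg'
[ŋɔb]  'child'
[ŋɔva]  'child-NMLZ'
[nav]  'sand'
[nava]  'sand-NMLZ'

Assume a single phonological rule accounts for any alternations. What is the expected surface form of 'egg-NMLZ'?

'child' shows [b] ~ [v] at the end of the stem ([ŋɔb] vs [ŋɔva]).
Compare 'sand', with invariant [v] in [nav] and [nava]: an analysis with underlying /v/ and a rule producing [b] in isolation would wrongly predict alternation here too.
Therefore /b/ is basic and [v] is derived by intervocalic spirantization (voiced stops become fricatives between vowels).
From [ŋib] the stem 'egg' is /ŋib/; between vowels this yields [ŋiva].

[ŋiva]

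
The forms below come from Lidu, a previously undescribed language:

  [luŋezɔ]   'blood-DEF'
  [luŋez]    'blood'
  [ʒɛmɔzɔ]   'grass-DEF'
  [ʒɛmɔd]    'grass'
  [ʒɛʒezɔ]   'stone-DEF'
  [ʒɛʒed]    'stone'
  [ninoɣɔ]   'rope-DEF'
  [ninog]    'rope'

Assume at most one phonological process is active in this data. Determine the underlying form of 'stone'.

/ʒɛʒed/

The stem for 'stone' ends in [z] in [ʒɛʒezɔ] but [d] in [ʒɛʒed].
Compare 'blood', with invariant [z] in [luŋezɔ] and [luŋez]: an analysis with underlying /z/ and a rule producing [d] in isolation would wrongly predict alternation here too.
The alternation reflects intervocalic spirantization: voiced stops become fricatives between vowels. /d/ is underlying.
So 'stone' = /ʒɛʒed/.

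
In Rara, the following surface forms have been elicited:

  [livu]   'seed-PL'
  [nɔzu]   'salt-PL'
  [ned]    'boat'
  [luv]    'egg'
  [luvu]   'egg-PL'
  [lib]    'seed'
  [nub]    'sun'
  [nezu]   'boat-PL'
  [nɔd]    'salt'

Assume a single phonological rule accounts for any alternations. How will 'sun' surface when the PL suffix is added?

The stem for 'seed' ends in [v] in [livu] but [b] in [lib].
Compare 'egg', with invariant [v] in [luvu] and [luv]: an analysis with underlying /v/ and a rule producing [b] in isolation would wrongly predict alternation here too.
The alternation reflects intervocalic spirantization: voiced stops become fricatives between vowels. /b/ is underlying.
The one attested form of 'sun', [nub], shows underlying /nub/. Applying the same rule between vowels gives [nuvu].

[nuvu]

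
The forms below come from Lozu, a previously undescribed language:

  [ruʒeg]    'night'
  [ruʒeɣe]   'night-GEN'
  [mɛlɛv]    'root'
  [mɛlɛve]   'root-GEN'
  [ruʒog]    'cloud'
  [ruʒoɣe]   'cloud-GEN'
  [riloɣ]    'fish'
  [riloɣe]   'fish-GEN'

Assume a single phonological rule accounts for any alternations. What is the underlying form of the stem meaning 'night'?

/ruʒeg/

In [ruʒeg] and [ruʒeɣe] the final segment of 'night' alternates: [g] ~ [ɣ].
Compare 'fish', with invariant [ɣ] in [riloɣ] and [riloɣe]: an analysis with underlying /ɣ/ and a rule producing [g] in isolation would wrongly predict alternation here too.
The alternation reflects intervocalic spirantization: voiced stops become fricatives between vowels. /g/ is underlying.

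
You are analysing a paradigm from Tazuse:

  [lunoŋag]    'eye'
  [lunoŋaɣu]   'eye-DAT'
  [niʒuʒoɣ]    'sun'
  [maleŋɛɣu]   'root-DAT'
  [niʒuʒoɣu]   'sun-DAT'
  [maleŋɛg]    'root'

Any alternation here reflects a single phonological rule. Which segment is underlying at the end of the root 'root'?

/g/

The stem for 'root' ends in [g] in [maleŋɛg] but [ɣ] in [maleŋɛɣu].
If /ɣ/ were underlying and a rule turned it into [g] in isolation, 'sun' would also alternate; but it has [ɣ] in both [niʒuʒoɣ] and [niʒuʒoɣu].
So /g/ is underlying, and a rule of intervocalic spirantization — voiced stops become fricatives between vowels — gives [ɣ].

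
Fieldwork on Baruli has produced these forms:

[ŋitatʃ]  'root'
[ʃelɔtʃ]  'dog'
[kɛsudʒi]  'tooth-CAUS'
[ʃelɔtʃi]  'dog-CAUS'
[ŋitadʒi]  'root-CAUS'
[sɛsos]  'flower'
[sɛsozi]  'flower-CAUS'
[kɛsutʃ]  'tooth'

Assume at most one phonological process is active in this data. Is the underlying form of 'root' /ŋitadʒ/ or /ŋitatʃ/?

The stem for 'root' ends in [tʃ] in [ŋitatʃ] but [dʒ] in [ŋitadʒi].
If /tʃ/ were underlying and a rule turned it into [dʒ] before the CAUS suffix, 'dog' would also alternate; but it has [tʃ] in both [ʃelɔtʃ] and [ʃelɔtʃi].
Therefore /dʒ/ is basic and [tʃ] is derived by word-final obstruent devoicing (voiced obstruents become voiceless word-finally).

/ŋitadʒ/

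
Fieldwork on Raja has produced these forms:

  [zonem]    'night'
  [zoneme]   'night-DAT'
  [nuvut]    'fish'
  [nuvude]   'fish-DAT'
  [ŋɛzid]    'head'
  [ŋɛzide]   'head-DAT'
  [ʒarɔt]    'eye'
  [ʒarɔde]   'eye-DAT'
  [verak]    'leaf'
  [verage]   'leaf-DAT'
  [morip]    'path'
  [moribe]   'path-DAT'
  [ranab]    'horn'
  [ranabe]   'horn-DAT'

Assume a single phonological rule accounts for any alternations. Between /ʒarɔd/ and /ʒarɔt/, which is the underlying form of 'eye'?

/ʒarɔt/

The stem for 'eye' ends in [t] in [ʒarɔt] but [d] in [ʒarɔde].
If /d/ were underlying and a rule turned it into [t] in isolation, 'head' would also alternate; but it has [d] in both [ŋɛzid] and [ŋɛzide].
The underlying segment must be /t/; voiceless stops become voiced between vowels, yielding [d] there.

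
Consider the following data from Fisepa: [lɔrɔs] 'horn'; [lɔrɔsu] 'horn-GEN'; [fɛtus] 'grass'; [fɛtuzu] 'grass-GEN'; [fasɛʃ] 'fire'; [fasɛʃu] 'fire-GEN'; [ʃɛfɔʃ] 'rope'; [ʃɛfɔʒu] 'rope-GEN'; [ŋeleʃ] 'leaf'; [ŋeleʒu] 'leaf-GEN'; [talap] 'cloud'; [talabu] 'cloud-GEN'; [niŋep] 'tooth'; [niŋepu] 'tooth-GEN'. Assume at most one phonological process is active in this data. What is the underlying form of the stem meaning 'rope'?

The root 'rope' surfaces as [ʃɛfɔʃ] and [ʃɛfɔʒu], with a stem-final [ʃ] ~ [ʒ] alternation.
The stem 'fire' ([fasɛʃ], [fasɛʃu]) shows [ʃ] unchanged in both environments, so [ʃ] cannot be basic with [ʒ] derived before the GEN suffix.
The alternation reflects word-final obstruent devoicing: voiced obstruents become voiceless word-finally. /ʒ/ is underlying.
So 'rope' = /ʃɛfɔʒ/.

/ʃɛfɔʒ/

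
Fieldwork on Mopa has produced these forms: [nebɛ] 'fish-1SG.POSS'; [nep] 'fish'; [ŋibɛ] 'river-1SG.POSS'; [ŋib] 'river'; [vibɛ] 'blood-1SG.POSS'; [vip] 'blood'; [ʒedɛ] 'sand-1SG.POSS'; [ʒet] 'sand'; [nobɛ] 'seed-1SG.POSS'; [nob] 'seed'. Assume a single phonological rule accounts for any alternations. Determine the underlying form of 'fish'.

/nep/

'fish' shows [b] ~ [p] at the end of the stem ([nebɛ] vs [nep]).
If /b/ were underlying and a rule turned it into [p] in isolation, 'seed' would also alternate; but it has [b] in both [nobɛ] and [nob].
So /p/ is underlying, and a rule of intervocalic voicing — voiceless stops become voiced between vowels — gives [b].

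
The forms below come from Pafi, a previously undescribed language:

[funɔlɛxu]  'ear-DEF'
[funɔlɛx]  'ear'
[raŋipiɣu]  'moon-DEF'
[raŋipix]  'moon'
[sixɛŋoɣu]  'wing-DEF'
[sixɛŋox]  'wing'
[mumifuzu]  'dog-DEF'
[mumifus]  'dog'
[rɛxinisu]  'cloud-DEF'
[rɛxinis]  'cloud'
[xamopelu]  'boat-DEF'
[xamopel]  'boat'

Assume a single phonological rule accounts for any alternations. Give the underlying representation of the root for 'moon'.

In [raŋipiɣu] and [raŋipix] the final segment of 'moon' alternates: [ɣ] ~ [x].
If /x/ were underlying and a rule turned it into [ɣ] before the DEF suffix, 'ear' would also alternate; but it has [x] in both [funɔlɛxu] and [funɔlɛx].
So /ɣ/ is underlying, and a rule of word-final obstruent devoicing — voiced obstruents become voiceless word-finally — gives [x].
So 'moon' = /raŋipiɣ/.

/raŋipiɣ/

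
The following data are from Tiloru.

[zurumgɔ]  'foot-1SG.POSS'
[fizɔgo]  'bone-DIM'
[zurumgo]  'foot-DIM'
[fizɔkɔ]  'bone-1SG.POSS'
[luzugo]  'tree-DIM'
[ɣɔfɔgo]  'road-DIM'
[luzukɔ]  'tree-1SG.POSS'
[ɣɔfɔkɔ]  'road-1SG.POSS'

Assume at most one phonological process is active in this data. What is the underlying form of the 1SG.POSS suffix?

/-kɔ/

The 1SG.POSS morpheme has two allomorphs, [-gɔ] and [-kɔ].
By contrast the DIM suffix keeps its initial [g] throughout — that segment must be underlying.
So the underlying form is /-kɔ/, and voiceless stops become voiced after a nasal.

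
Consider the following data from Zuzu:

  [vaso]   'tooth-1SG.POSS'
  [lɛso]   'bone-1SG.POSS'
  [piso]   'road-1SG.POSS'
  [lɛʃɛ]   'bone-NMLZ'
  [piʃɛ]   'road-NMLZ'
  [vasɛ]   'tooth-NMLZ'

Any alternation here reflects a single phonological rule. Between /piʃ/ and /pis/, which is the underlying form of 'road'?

The root 'road' surfaces as [piʃɛ] and [piso], with a stem-final [ʃ] ~ [s] alternation.
But 'tooth' keeps [s] in both environments ([vasɛ], [vaso]), so there is no rule changing /s/ to [ʃ] before the NMLZ suffix.
The underlying segment must be /ʃ/; palato-alveolar /ʃ/ becomes [s] when no front vowel follows, yielding [s] there.

/piʃ/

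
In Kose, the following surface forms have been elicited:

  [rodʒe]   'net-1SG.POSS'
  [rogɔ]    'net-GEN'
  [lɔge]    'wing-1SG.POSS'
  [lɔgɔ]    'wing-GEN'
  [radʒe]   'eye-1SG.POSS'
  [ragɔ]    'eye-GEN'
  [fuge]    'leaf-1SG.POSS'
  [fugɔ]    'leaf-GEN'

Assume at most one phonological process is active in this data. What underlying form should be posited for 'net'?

'net' shows [dʒ] ~ [g] at the end of the stem ([rodʒe] vs [rogɔ]).
But 'wing' keeps [g] in both environments ([lɔge], [lɔgɔ]), so there is no rule changing /g/ to [dʒ] before the 1SG.POSS suffix.
The alternation reflects depalatalization: palato-alveolar /dʒ/ becomes [g] when no front vowel follows. /dʒ/ is underlying.
So 'net' = /rodʒ/.

/rodʒ/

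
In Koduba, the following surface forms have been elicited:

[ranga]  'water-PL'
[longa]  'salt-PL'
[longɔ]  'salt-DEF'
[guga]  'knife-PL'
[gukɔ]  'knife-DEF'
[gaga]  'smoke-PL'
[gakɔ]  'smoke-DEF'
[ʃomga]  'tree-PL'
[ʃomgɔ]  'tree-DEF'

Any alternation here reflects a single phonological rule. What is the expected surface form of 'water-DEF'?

[rangɔ]

The DEF suffix surfaces as [-gɔ] and [-kɔ], depending on the final segment of the stem.
The PL suffix, which begins with [g], is invariant after every stem; so [g] is not altered by any rule here.
So the underlying form is /-kɔ/, and voiceless stops become voiced after a nasal.
After 'water', which ends in a nasal, the suffix surfaces as [-gɔ], giving [rangɔ].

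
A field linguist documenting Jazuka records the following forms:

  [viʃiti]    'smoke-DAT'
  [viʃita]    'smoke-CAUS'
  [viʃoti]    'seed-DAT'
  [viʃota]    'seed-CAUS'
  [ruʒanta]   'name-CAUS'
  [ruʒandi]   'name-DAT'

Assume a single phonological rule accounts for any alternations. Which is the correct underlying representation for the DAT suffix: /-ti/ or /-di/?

/-di/

The DAT morpheme has two allomorphs, [-di] and [-ti].
The CAUS suffix, which begins with [t], is invariant after every stem; so [t] is not altered by any rule here.
The DAT suffix is therefore /-di/ underlyingly, with post-vocalic devoicing: voiced stops become voiceless after a vowel.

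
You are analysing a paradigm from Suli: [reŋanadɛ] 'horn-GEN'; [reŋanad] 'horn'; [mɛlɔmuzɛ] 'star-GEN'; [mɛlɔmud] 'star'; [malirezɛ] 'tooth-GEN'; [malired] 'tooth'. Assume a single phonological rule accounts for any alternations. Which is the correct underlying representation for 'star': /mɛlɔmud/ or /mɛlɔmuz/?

In [mɛlɔmuzɛ] and [mɛlɔmud] the final segment of 'star' alternates: [z] ~ [d].
Compare 'horn', with invariant [d] in [reŋanadɛ] and [reŋanad]: an analysis with underlying /d/ and a rule producing [z] before the GEN suffix would wrongly predict alternation here too.
So /z/ is underlying, and a rule of word-final hardening — voiced fricatives become stops word-finally — gives [d].

/mɛlɔmuz/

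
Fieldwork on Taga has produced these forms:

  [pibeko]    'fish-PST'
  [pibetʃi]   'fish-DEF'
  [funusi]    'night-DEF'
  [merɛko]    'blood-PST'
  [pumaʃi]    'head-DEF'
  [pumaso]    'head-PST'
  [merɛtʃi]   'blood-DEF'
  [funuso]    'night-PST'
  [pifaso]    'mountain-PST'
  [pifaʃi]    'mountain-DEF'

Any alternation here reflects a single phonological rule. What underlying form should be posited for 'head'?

/pumaʃ/

The root 'head' surfaces as [pumaʃi] and [pumaso], with a stem-final [ʃ] ~ [s] alternation.
Compare 'night', with invariant [s] in [funusi] and [funuso]: an analysis with underlying /s/ and a rule producing [ʃ] before the DEF suffix would wrongly predict alternation here too.
So /ʃ/ is underlying, and a rule of depalatalization — palato-alveolar /tʃ/ and /ʃ/ become [k] and [s] when no front vowel follows — gives [s].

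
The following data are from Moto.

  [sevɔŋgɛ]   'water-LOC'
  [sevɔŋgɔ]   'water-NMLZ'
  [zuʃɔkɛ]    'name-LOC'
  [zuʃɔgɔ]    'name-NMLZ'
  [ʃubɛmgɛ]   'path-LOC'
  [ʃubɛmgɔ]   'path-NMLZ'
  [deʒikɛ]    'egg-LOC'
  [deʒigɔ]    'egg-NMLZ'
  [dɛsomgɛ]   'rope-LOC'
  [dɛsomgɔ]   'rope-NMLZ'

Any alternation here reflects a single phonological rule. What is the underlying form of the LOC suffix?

The LOC suffix surfaces as [-gɛ] and [-kɛ], depending on the final segment of the stem.
By contrast the NMLZ suffix keeps its initial [g] throughout — that segment must be underlying.
So the underlying form is /-kɛ/, and voiceless stops become voiced after a nasal.

/-kɛ/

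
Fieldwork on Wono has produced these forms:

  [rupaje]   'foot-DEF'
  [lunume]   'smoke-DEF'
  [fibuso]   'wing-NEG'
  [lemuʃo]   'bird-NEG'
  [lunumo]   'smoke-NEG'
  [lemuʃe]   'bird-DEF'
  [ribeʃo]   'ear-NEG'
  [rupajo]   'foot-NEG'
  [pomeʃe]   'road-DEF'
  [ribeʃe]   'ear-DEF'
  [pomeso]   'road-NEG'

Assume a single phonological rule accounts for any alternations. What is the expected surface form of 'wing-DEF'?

The root 'road' surfaces as [pomeso] and [pomeʃe], with a stem-final [s] ~ [ʃ] alternation.
Compare 'ear', with invariant [ʃ] in [ribeʃo] and [ribeʃe]: an analysis with underlying /ʃ/ and a rule producing [s] before the NEG suffix would wrongly predict alternation here too.
The alternation reflects palatalization before a front vowel: /s/ becomes palato-alveolar [ʃ] before a front vowel. /s/ is underlying.
From [fibuso] the stem 'wing' is /fibus/; before a front vowel this yields [fibuʃe].

[fibuʃe]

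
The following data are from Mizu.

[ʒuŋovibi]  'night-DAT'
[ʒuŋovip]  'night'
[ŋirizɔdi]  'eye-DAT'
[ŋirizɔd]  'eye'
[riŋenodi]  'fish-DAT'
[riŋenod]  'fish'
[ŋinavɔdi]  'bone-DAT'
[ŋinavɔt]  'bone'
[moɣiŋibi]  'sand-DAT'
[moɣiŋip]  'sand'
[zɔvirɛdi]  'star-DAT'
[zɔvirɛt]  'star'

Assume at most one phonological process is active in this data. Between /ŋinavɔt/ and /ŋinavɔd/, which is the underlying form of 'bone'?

The stem for 'bone' ends in [d] in [ŋinavɔdi] but [t] in [ŋinavɔt].
The stem 'fish' ([riŋenodi], [riŋenod]) shows [d] unchanged in both environments, so [d] cannot be basic with [t] derived in isolation.
The alternation reflects intervocalic voicing: voiceless stops become voiced between vowels. /t/ is underlying.

/ŋinavɔt/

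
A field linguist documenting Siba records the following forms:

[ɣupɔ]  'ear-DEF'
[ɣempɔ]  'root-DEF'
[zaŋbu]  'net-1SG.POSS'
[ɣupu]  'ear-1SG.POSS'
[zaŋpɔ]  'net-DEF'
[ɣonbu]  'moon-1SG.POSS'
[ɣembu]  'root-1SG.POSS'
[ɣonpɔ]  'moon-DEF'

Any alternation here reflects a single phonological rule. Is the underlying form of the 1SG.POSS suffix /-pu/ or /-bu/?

The 1SG.POSS morpheme has two allomorphs, [-bu] and [-pu].
The DEF suffix, which begins with [p], is invariant after every stem; so [p] is not altered by any rule here.
The 1SG.POSS suffix is therefore /-bu/ underlyingly, with post-vocalic devoicing: voiced stops become voiceless after a vowel.

/-bu/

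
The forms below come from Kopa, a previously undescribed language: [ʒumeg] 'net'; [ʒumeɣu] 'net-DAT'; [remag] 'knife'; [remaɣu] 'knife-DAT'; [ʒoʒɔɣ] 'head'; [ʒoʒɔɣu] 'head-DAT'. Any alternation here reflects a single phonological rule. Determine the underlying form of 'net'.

The stem for 'net' ends in [g] in [ʒumeg] but [ɣ] in [ʒumeɣu].
Compare 'head', with invariant [ɣ] in [ʒoʒɔɣ] and [ʒoʒɔɣu]: an analysis with underlying /ɣ/ and a rule producing [g] in isolation would wrongly predict alternation here too.
The alternation reflects intervocalic spirantization: voiced stops become fricatives between vowels. /g/ is underlying.
The underlying form of 'net' is therefore /ʒumeg/.

/ʒumeg/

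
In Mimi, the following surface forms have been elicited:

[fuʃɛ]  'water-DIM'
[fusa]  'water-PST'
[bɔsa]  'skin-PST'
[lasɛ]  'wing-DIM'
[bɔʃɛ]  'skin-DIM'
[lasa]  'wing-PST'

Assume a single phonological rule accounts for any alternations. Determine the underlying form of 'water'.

/fuʃ/

In [fusa] and [fuʃɛ] the final segment of 'water' alternates: [s] ~ [ʃ].
If /s/ were underlying and a rule turned it into [ʃ] before the DIM suffix, 'wing' would also alternate; but it has [s] in both [lasa] and [lasɛ].
So /ʃ/ is underlying, and a rule of depalatalization — palato-alveolar /ʃ/ becomes [s] when no front vowel follows — gives [s].
The underlying form of 'water' is therefore /fuʃ/.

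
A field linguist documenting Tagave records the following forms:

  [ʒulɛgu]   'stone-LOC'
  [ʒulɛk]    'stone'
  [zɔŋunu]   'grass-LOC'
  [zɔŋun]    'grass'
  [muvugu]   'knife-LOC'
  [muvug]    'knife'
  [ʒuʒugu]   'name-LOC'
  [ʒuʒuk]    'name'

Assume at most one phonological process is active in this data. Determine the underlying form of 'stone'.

/ʒulɛk/

The stem for 'stone' ends in [g] in [ʒulɛgu] but [k] in [ʒulɛk].
If /g/ were underlying and a rule turned it into [k] in isolation, 'knife' would also alternate; but it has [g] in both [muvugu] and [muvug].
The alternation reflects intervocalic voicing: voiceless stops become voiced between vowels. /k/ is underlying.
Hence 'stone' is /ʒulɛk/ underlyingly.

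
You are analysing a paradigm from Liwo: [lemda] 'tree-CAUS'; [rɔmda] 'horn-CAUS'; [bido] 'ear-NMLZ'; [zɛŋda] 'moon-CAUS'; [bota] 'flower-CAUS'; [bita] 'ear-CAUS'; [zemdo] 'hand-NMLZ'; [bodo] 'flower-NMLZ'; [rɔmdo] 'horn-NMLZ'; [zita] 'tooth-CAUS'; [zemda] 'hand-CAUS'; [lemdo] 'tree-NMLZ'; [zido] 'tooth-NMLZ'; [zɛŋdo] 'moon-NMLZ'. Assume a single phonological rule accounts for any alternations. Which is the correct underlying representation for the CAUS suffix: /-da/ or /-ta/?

The CAUS suffix surfaces as [-da] and [-ta], depending on the final segment of the stem.
By contrast the NMLZ suffix keeps its initial [d] throughout — that segment must be underlying.
The CAUS suffix is therefore /-ta/ underlyingly, with post-nasal voicing: voiceless stops become voiced after a nasal.

/-ta/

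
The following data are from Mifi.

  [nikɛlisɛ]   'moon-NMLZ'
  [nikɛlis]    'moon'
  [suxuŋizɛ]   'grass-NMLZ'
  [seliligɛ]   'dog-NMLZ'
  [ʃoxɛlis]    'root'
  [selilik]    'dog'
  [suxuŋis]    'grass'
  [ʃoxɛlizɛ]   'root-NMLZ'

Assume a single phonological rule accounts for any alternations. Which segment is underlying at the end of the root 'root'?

The stem for 'root' ends in [s] in [ʃoxɛlis] but [z] in [ʃoxɛlizɛ].
If /s/ were underlying and a rule turned it into [z] before the NMLZ suffix, 'moon' would also alternate; but it has [s] in both [nikɛlis] and [nikɛlisɛ].
The underlying segment must be /z/; voiced obstruents become voiceless word-finally, yielding [s] there.

/z/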